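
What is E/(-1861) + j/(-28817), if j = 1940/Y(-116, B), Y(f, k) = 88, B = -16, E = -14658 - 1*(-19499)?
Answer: -3069970719/1179825614 ≈ -2.6021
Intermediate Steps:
E = 4841 (E = -14658 + 19499 = 4841)
j = 485/22 (j = 1940/88 = 1940*(1/88) = 485/22 ≈ 22.045)
E/(-1861) + j/(-28817) = 4841/(-1861) + (485/22)/(-28817) = 4841*(-1/1861) + (485/22)*(-1/28817) = -4841/1861 - 485/633974 = -3069970719/1179825614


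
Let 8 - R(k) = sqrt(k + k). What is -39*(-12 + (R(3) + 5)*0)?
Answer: 468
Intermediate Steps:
R(k) = 8 - sqrt(2)*sqrt(k) (R(k) = 8 - sqrt(k + k) = 8 - sqrt(2*k) = 8 - sqrt(2)*sqrt(k))
-39*(-12 + (R(3) + 5)*0) = -39*(-12 + ((8 - sqrt(2)*sqrt(3)) + 5)*0) = -39*(-12 + ((8 - sqrt(6)) + 5)*0) = -39*(-12 + (13 - sqrt(6))*0) = -39*(-12 + 0) = -39*(-12) = 468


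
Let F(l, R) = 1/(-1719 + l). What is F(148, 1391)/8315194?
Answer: -1/13063169774 ≈ -7.6551e-11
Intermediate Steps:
F(148, 1391)/8315194 = 1/((-1719 + 148)*8315194) = (1/8315194)/(-1571) = -1/1571*1/8315194 = -1/13063169774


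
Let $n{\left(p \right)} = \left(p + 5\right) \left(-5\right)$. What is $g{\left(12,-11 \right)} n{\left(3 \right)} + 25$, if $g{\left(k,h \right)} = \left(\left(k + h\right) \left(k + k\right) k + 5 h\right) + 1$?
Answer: $-9335$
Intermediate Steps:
$n{\left(p \right)} = -25 - 5 p$ ($n{\left(p \right)} = \left(5 + p\right) \left(-5\right) = -25 - 5 p$)
$g{\left(k,h \right)} = 1 + 5 h + 2 k^{2} \left(h + k\right)$ ($g{\left(k,h \right)} = \left(\left(h + k\right) 2 k k + 5 h\right) + 1 = \left(2 k \left(h + k\right) k + 5 h\right) + 1 = \left(2 k^{2} \left(h + k\right) + 5 h\right) + 1 = \left(5 h + 2 k^{2} \left(h + k\right)\right) + 1 = 1 + 5 h + 2 k^{2} \left(h + k\right)$)
$g{\left(12,-11 \right)} n{\left(3 \right)} + 25 = \left(1 + 2 \cdot 12^{3} + 5 \left(-11\right) + 2 \left(-11\right) 12^{2}\right) \left(-25 - 15\right) + 25 = \left(1 + 2 \cdot 1728 - 55 + 2 \left(-11\right) 144\right) \left(-25 - 15\right) + 25 = \left(1 + 3456 - 55 - 3168\right) \left(-40\right) + 25 = 234 \left(-40\right) + 25 = -9360 + 25 = -9335$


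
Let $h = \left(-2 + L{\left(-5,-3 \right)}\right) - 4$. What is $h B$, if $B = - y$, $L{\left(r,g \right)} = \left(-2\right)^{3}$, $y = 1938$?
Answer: $27132$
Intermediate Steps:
$L{\left(r,g \right)} = -8$
$B = -1938$ ($B = \left(-1\right) 1938 = -1938$)
$h = -14$ ($h = \left(-2 - 8\right) - 4 = -10 - 4 = -14$)
$h B = \left(-14\right) \left(-1938\right) = 27132$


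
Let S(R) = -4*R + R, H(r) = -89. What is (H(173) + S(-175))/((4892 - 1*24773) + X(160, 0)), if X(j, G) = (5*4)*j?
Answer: -436/16681 ≈ -0.026138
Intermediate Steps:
S(R) = -3*R
X(j, G) = 20*j
(H(173) + S(-175))/((4892 - 1*24773) + X(160, 0)) = (-89 - 3*(-175))/((4892 - 1*24773) + 20*160) = (-89 + 525)/((4892 - 24773) + 3200) = 436/(-19881 + 3200) = 436/(-16681) = 436*(-1/16681) = -436/16681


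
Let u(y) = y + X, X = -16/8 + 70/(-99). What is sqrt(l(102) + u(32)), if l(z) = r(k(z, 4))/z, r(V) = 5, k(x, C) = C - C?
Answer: sqrt(36938110)/1122 ≈ 5.4168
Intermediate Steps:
k(x, C) = 0
X = -268/99 (X = -16*1/8 + 70*(-1/99) = -2 - 70/99 = -268/99 ≈ -2.7071)
u(y) = -268/99 + y (u(y) = y - 268/99 = -268/99 + y)
l(z) = 5/z
sqrt(l(102) + u(32)) = sqrt(5/102 + (-268/99 + 32)) = sqrt(5*(1/102) + 2900/99) = sqrt(5/102 + 2900/99) = sqrt(98765/3366) = sqrt(36938110)/1122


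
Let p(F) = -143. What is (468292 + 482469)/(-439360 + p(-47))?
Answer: -950761/439503 ≈ -2.1633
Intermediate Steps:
(468292 + 482469)/(-439360 + p(-47)) = (468292 + 482469)/(-439360 - 143) = 950761/(-439503) = 950761*(-1/439503) = -950761/439503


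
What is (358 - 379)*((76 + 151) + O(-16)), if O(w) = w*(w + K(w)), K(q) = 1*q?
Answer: -15519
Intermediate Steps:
K(q) = q
O(w) = 2*w**2 (O(w) = w*(w + w) = w*(2*w) = 2*w**2)
(358 - 379)*((76 + 151) + O(-16)) = (358 - 379)*((76 + 151) + 2*(-16)**2) = -21*(227 + 2*256) = -21*(227 + 512) = -21*739 = -15519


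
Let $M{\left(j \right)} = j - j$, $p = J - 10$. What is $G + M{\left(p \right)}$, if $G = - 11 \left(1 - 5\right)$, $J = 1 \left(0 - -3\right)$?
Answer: $44$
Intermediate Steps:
$J = 3$ ($J = 1 \left(0 + 3\right) = 1 \cdot 3 = 3$)
$p = -7$ ($p = 3 - 10 = -7$)
$G = 44$ ($G = \left(-11\right) \left(-4\right) = 44$)
$M{\left(j \right)} = 0$
$G + M{\left(p \right)} = 44 + 0 = 44$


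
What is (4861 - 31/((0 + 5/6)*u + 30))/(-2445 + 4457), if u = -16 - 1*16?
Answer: 48517/20120 ≈ 2.4114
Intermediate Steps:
u = -32 (u = -16 - 16 = -32)
(4861 - 31/((0 + 5/6)*u + 30))/(-2445 + 4457) = (4861 - 31/((0 + 5/6)*(-32) + 30))/(-2445 + 4457) = (4861 - 31/((0 + (1/6)*5)*(-32) + 30))/2012 = (4861 - 31/((0 + 5/6)*(-32) + 30))*(1/2012) = (4861 - 31/((5/6)*(-32) + 30))*(1/2012) = (4861 - 31/(-80/3 + 30))*(1/2012) = (4861 - 31/10/3)*(1/2012) = (4861 - 31*3/10)*(1/2012) = (4861 - 93/10)*(1/2012) = (48517/10)*(1/2012) = 48517/20120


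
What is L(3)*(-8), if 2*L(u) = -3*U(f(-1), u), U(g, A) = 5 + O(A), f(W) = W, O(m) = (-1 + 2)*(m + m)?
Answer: 132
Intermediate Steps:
O(m) = 2*m (O(m) = 1*(2*m) = 2*m)
U(g, A) = 5 + 2*A
L(u) = -15/2 - 3*u (L(u) = (-3*(5 + 2*u))/2 = (-15 - 6*u)/2 = -15/2 - 3*u)
L(3)*(-8) = (-15/2 - 3*3)*(-8) = (-15/2 - 9)*(-8) = -33/2*(-8) = 132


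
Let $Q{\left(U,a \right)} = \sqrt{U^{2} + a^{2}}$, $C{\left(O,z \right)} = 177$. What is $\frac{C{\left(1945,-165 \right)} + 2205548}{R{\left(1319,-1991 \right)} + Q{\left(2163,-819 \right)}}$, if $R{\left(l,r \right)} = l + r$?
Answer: $\frac{35291600}{116613} + \frac{2205725 \sqrt{12130}}{233226} \approx 1344.2$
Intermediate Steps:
$\frac{C{\left(1945,-165 \right)} + 2205548}{R{\left(1319,-1991 \right)} + Q{\left(2163,-819 \right)}} = \frac{177 + 2205548}{\left(1319 - 1991\right) + \sqrt{2163^{2} + \left(-819\right)^{2}}} = \frac{2205725}{-672 + \sqrt{4678569 + 670761}} = \frac{2205725}{-672 + \sqrt{5349330}} = \frac{2205725}{-672 + 21 \sqrt{12130}}$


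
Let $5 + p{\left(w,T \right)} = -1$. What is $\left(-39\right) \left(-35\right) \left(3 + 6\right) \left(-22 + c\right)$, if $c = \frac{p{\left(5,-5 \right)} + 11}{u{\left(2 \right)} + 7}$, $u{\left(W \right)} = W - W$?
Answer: $-261495$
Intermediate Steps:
$p{\left(w,T \right)} = -6$ ($p{\left(w,T \right)} = -5 - 1 = -6$)
$u{\left(W \right)} = 0$
$c = \frac{5}{7}$ ($c = \frac{-6 + 11}{0 + 7} = \frac{5}{7} \approx 0.71429$)
$\left(-39\right) \left(-35\right) \left(3 + 6\right) \left(-22 + c\right) = \left(-39\right) \left(-35\right) \left(3 + 6\right) \left(-22 + \frac{5}{7}\right) = 1365 \cdot 9 \left(- \frac{149}{7}\right) = 1365 \left(- \frac{1341}{7}\right) = -261495$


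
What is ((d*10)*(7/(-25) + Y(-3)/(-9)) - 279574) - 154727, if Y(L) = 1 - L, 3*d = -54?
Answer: -2170853/5 ≈ -4.3417e+5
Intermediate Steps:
d = -18 (d = (⅓)*(-54) = -18)
((d*10)*(7/(-25) + Y(-3)/(-9)) - 279574) - 154727 = ((-18*10)*(7/(-25) + (1 - 1*(-3))/(-9)) - 279574) - 154727 = (-180*(7*(-1/25) + (1 + 3)*(-⅑)) - 279574) - 154727 = (-180*(-7/25 + 4*(-⅑)) - 279574) - 154727 = (-180*(-7/25 - 4/9) - 279574) - 154727 = (-180*(-163/225) - 279574) - 154727 = (652/5 - 279574) - 154727 = -1397218/5 - 154727 = -2170853/5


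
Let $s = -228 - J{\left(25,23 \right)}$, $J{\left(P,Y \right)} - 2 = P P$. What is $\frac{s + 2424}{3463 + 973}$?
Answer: $\frac{1569}{4436} \approx 0.3537$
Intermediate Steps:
$J{\left(P,Y \right)} = 2 + P^{2}$ ($J{\left(P,Y \right)} = 2 + P P = 2 + P^{2}$)
$s = -855$ ($s = -228 - \left(2 + 25^{2}\right) = -228 - \left(2 + 625\right) = -228 - 627 = -855$)
$\frac{s + 2424}{3463 + 973} = \frac{-855 + 2424}{3463 + 973} = \frac{1569}{4436}$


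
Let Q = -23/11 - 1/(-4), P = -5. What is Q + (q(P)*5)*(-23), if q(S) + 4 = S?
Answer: 45459/44 ≈ 1033.2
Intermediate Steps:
q(S) = -4 + S
Q = -81/44 (Q = -23*1/11 - 1*(-¼) = -23/11 + ¼ = -81/44 ≈ -1.8409)
Q + (q(P)*5)*(-23) = -81/44 + ((-4 - 5)*5)*(-23) = -81/44 - 9*5*(-23) = -81/44 - 45*(-23) = -81/44 + 1035 = 45459/44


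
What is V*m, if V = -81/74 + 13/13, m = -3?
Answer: 21/74 ≈ 0.28378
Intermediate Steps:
V = -7/74 (V = -81*1/74 + 13*(1/13) = -81/74 + 1 = -7/74 ≈ -0.094595)
V*m = -7/74*(-3) = 21/74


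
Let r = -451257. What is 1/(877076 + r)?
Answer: 1/425819 ≈ 2.3484e-6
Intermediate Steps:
1/(877076 + r) = 1/(877076 - 451257) = 1/425819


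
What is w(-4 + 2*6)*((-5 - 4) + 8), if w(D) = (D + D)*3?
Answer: -48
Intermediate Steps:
w(D) = 6*D (w(D) = (2*D)*3 = 6*D)
w(-4 + 2*6)*((-5 - 4) + 8) = (6*(-4 + 2*6))*((-5 - 4) + 8) = (6*(-4 + 12))*(-9 + 8) = (6*8)*(-1) = 48*(-1) = -48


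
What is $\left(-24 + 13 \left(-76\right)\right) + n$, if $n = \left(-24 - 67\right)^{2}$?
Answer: $7269$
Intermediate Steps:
$n = 8281$ ($n = \left(-91\right)^{2} = 8281$)
$\left(-24 + 13 \left(-76\right)\right) + n = \left(-24 + 13 \left(-76\right)\right) + 8281 = \left(-24 - 988\right) + 8281 = -1012 + 8281 = 7269$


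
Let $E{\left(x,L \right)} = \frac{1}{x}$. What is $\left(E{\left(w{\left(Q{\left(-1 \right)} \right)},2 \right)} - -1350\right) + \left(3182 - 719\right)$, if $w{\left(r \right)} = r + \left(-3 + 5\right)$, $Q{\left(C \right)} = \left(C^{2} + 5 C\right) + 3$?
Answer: $3814$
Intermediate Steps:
$Q{\left(C \right)} = 3 + C^{2} + 5 C$
$w{\left(r \right)} = 2 + r$ ($w{\left(r \right)} = r + 2 = 2 + r$)
$\left(E{\left(w{\left(Q{\left(-1 \right)} \right)},2 \right)} - -1350\right) + \left(3182 - 719\right) = \left(\frac{1}{2 + \left(3 + \left(-1\right)^{2} + 5 \left(-1\right)\right)} - -1350\right) + \left(3182 - 719\right) = \left(\frac{1}{2 + \left(3 + 1 - 5\right)} + \left(-9395 + 10745\right)\right) + \left(3182 - 719\right) = \left(\frac{1}{2 - 1} + 1350\right) + 2463 = \left(1^{-1} + 1350\right) + 2463 = \left(1 + 1350\right) + 2463 = 1351 + 2463 = 3814$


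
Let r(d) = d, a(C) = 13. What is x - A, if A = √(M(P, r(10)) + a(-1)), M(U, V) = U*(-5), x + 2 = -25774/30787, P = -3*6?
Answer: -87348/30787 - √103 ≈ -12.986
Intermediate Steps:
P = -18 (P = -3*6 = -18)
x = -87348/30787 (x = -2 - 25774/30787 = -87348/30787 ≈ -2.8372)
M(U, V) = -5*U
A = √103 (A = √(-5*(-18) + 13) = √(90 + 13) = √103 ≈ 10.149)
x - A = -87348/30787 - √103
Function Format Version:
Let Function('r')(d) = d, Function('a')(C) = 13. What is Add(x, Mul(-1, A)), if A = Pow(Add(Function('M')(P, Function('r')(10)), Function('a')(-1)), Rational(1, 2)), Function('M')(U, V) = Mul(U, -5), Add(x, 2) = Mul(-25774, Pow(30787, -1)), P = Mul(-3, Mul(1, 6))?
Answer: Add(Rational(-87348, 30787), Mul(-1, Pow(103, Rational(1, 2)))) ≈ -12.986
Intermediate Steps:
P = -18 (P = Mul(-3, 6) = -18)
x = Rational(-87348, 30787) (x = Add(-2, Mul(-25774, Pow(30787, -1))) = Add(-2, Mul(-25774, Rational(1, 30787))) = Add(-2, Rational(-25774, 30787)) = Rational(-87348, 30787) ≈ -2.8372)
Function('M')(U, V) = Mul(-5, U)
A = Pow(103, Rational(1, 2)) (A = Pow(Add(Mul(-5, -18), 13), Rational(1, 2)) = Pow(Add(90, 13), Rational(1, 2)) = Pow(103, Rational(1, 2)) ≈ 10.149)
Add(x, Mul(-1, A)) = Add(Rational(-87348, 30787), Mul(-1, Pow(103, Rational(1, 2))))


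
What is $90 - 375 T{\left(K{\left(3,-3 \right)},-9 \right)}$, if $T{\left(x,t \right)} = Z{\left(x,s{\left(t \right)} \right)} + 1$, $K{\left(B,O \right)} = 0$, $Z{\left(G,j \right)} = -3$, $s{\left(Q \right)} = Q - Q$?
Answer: $840$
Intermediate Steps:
$s{\left(Q \right)} = 0$
$T{\left(x,t \right)} = -2$ ($T{\left(x,t \right)} = -3 + 1 = -2$)
$90 - 375 T{\left(K{\left(3,-3 \right)},-9 \right)} = 90 - -750 = 90 + 750 = 840$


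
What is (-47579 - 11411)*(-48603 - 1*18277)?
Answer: 3945251200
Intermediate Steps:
(-47579 - 11411)*(-48603 - 1*18277) = -58990*(-48603 - 18277) = -58990*(-66880) = 3945251200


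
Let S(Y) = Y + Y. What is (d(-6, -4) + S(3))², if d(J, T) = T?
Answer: 4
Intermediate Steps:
S(Y) = 2*Y
(d(-6, -4) + S(3))² = (-4 + 2*3)² = (-4 + 6)² = 2² = 4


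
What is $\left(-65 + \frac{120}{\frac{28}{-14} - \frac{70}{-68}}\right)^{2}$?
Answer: $\frac{4305625}{121} \approx 35584.0$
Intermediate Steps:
$\left(-65 + \frac{120}{\frac{28}{-14} - \frac{70}{-68}}\right)^{2} = \left(-65 + \frac{120}{28 \left(- \frac{1}{14}\right) - - \frac{35}{34}}\right)^{2} = \left(-65 + \frac{120}{-2 + \frac{35}{34}}\right)^{2} = \left(-65 + \frac{120}{- \frac{33}{34}}\right)^{2} = \left(-65 + 120 \left(- \frac{34}{33}\right)\right)^{2} = \left(-65 - \frac{1360}{11}\right)^{2} = \left(- \frac{2075}{11}\right)^{2} = \frac{4305625}{121}$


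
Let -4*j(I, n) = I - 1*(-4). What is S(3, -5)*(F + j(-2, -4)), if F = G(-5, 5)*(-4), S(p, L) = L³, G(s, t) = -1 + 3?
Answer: 2125/2 ≈ 1062.5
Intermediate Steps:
G(s, t) = 2
j(I, n) = -1 - I/4 (j(I, n) = -(I - 1*(-4))/4 = -(I + 4)/4 = -(4 + I)/4 = -1 - I/4)
F = -8 (F = 2*(-4) = -8)
S(3, -5)*(F + j(-2, -4)) = (-5)³*(-8 + (-1 - ¼*(-2))) = -125*(-8 + (-1 + ½)) = -125*(-8 - ½) = -125*(-17/2) = 2125/2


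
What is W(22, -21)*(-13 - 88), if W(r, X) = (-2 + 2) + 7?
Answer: -707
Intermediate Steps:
W(r, X) = 7 (W(r, X) = 0 + 7 = 7)
W(22, -21)*(-13 - 88) = 7*(-13 - 88) = 7*(-101) = -707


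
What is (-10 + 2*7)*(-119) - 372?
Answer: -848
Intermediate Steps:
(-10 + 2*7)*(-119) - 372 = (-10 + 14)*(-119) - 372 = 4*(-119) - 372 = -476 - 372 = -848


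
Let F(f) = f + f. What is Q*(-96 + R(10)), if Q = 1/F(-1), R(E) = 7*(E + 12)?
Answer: -29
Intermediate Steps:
F(f) = 2*f
R(E) = 84 + 7*E (R(E) = 7*(12 + E) = 84 + 7*E)
Q = -½ (Q = 1/(2*(-1)) = 1/(-2) = -½ ≈ -0.50000)
Q*(-96 + R(10)) = -(-96 + (84 + 7*10))/2 = -(-96 + (84 + 70))/2 = -(-96 + 154)/2 = -½*58 = -29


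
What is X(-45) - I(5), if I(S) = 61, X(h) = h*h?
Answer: 1964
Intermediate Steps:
X(h) = h²
X(-45) - I(5) = (-45)² - 1*61 = 2025 - 61 = 1964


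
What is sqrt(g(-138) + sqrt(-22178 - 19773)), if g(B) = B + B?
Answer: sqrt(-276 + I*sqrt(41951)) ≈ 5.8179 + 17.603*I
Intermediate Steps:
g(B) = 2*B
sqrt(g(-138) + sqrt(-22178 - 19773)) = sqrt(2*(-138) + sqrt(-22178 - 19773)) = sqrt(-276 + sqrt(-41951)) = sqrt(-276 + I*sqrt(41951))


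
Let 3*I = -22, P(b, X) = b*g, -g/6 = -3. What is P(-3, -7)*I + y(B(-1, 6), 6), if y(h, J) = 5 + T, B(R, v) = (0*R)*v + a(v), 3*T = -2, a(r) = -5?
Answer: 1201/3 ≈ 400.33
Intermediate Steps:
g = 18 (g = -6*(-3) = 18)
P(b, X) = 18*b (P(b, X) = b*18 = 18*b)
T = -⅔ (T = (⅓)*(-2) = -⅔ ≈ -0.66667)
B(R, v) = -5 (B(R, v) = (0*R)*v - 5 = 0*v - 5 = 0 - 5 = -5)
y(h, J) = 13/3 (y(h, J) = 5 - ⅔ = 13/3)
I = -22/3 (I = (⅓)*(-22) = -22/3 ≈ -7.3333)
P(-3, -7)*I + y(B(-1, 6), 6) = (18*(-3))*(-22/3) + 13/3 = -54*(-22/3) + 13/3 = 396 + 13/3 = 1201/3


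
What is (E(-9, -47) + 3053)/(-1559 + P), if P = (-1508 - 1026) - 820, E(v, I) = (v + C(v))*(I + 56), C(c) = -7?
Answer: -2909/4913 ≈ -0.59210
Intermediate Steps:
E(v, I) = (-7 + v)*(56 + I) (E(v, I) = (v - 7)*(I + 56) = (-7 + v)*(56 + I))
P = -3354 (P = -2534 - 820 = -3354)
(E(-9, -47) + 3053)/(-1559 + P) = ((-392 - 7*(-47) + 56*(-9) - 47*(-9)) + 3053)/(-1559 - 3354) = ((-392 + 329 - 504 + 423) + 3053)/(-4913) = (-144 + 3053)*(-1/4913) = 2909*(-1/4913) = -2909/4913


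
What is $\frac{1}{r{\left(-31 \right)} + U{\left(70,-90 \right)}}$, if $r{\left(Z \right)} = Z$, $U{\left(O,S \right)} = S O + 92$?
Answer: $- \frac{1}{6239} \approx -0.00016028$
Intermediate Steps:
$U{\left(O,S \right)} = 92 + O S$ ($U{\left(O,S \right)} = O S + 92 = 92 + O S$)
$\frac{1}{r{\left(-31 \right)} + U{\left(70,-90 \right)}} = \frac{1}{-31 + \left(92 + 70 \left(-90\right)\right)} = \frac{1}{-31 + \left(92 - 6300\right)} = \frac{1}{-31 - 6208} = \frac{1}{-6239} = - \frac{1}{6239}$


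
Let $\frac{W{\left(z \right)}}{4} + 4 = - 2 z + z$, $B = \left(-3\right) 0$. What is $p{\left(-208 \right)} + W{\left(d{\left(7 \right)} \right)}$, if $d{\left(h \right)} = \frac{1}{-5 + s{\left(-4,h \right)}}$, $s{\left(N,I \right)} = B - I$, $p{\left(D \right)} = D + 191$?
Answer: $- \frac{98}{3} \approx -32.667$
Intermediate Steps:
$p{\left(D \right)} = 191 + D$
$B = 0$
$s{\left(N,I \right)} = - I$ ($s{\left(N,I \right)} = 0 - I = - I$)
$d{\left(h \right)} = \frac{1}{-5 - h}$
$W{\left(z \right)} = -16 - 4 z$ ($W{\left(z \right)} = -16 + 4 \left(- 2 z + z\right) = -16 + 4 \left(- z\right) = -16 - 4 z$)
$p{\left(-208 \right)} + W{\left(d{\left(7 \right)} \right)} = \left(191 - 208\right) - \left(16 + \frac{4}{-5 - 7}\right) = -17 - \left(16 + \frac{4}{-5 - 7}\right) = -17 - \left(16 + \frac{4}{-12}\right) = -17 - \frac{47}{3} = - \frac{98}{3}$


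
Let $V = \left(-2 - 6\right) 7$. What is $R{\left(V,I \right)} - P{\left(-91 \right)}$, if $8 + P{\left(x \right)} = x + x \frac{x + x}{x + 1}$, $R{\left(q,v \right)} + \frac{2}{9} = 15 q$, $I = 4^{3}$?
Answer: $- \frac{2786}{5} \approx -557.2$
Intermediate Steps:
$I = 64$
$V = -56$ ($V = \left(-8\right) 7 = -56$)
$R{\left(q,v \right)} = - \frac{2}{9} + 15 q$
$P{\left(x \right)} = -8 + x + \frac{2 x^{2}}{1 + x}$ ($P{\left(x \right)} = -8 + \left(x + x \frac{x + x}{x + 1}\right) = -8 + \left(x + x \frac{2 x}{1 + x}\right) = -8 + \left(x + \frac{2 x^{2}}{1 + x}\right) = -8 + x + \frac{2 x^{2}}{1 + x}$)
$R{\left(V,I \right)} - P{\left(-91 \right)} = \left(- \frac{2}{9} + 15 \left(-56\right)\right) - \frac{-8 - -637 + 3 \left(-91\right)^{2}}{1 - 91} = \left(- \frac{2}{9} - 840\right) - \frac{-8 + 637 + 3 \cdot 8281}{-90} = - \frac{7562}{9} - - \frac{-8 + 637 + 24843}{90} = - \frac{7562}{9} - \left(- \frac{1}{90}\right) 25472 = - \frac{7562}{9} - - \frac{12736}{45} = - \frac{7562}{9} + \frac{12736}{45} = - \frac{2786}{5}$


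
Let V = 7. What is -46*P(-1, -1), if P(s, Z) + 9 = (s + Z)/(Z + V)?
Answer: 1288/3 ≈ 429.33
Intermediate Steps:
P(s, Z) = -9 + (Z + s)/(7 + Z) (P(s, Z) = -9 + (s + Z)/(Z + 7) = -9 + (Z + s)/(7 + Z))
-46*P(-1, -1) = -46*(-63 - 1 - 8*(-1))/(7 - 1) = -46*(-63 - 1 + 8)/6 = -23*(-56)/3 = -46*(-28/3) = 1288/3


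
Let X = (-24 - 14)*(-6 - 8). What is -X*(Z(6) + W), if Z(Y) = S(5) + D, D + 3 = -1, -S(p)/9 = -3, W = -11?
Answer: -6384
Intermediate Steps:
S(p) = 27 (S(p) = -9*(-3) = 27)
D = -4 (D = -3 - 1 = -4)
Z(Y) = 23 (Z(Y) = 27 - 4 = 23)
X = 532 (X = -38*(-14) = 532)
-X*(Z(6) + W) = -532*(23 - 11) = -532*12 = -1*6384 = -6384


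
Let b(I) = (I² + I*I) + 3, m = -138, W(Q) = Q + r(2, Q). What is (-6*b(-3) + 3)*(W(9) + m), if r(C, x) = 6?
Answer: 15129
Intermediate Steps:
W(Q) = 6 + Q (W(Q) = Q + 6 = 6 + Q)
b(I) = 3 + 2*I² (b(I) = (I² + I²) + 3 = 2*I² + 3 = 3 + 2*I²)
(-6*b(-3) + 3)*(W(9) + m) = (-6*(3 + 2*(-3)²) + 3)*((6 + 9) - 138) = (-6*(3 + 2*9) + 3)*(15 - 138) = (-6*(3 + 18) + 3)*(-123) = (-6*21 + 3)*(-123) = (-126 + 3)*(-123) = -123*(-123) = 15129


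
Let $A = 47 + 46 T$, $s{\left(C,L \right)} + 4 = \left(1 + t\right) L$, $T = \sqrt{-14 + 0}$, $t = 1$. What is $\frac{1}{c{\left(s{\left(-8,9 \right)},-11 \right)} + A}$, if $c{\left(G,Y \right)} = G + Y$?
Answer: $\frac{25}{16062} - \frac{23 i \sqrt{14}}{16062} \approx 0.0015565 - 0.0053579 i$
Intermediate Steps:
$T = i \sqrt{14}$ ($T = \sqrt{-14} = i \sqrt{14} \approx 3.7417 i$)
$s{\left(C,L \right)} = -4 + 2 L$ ($s{\left(C,L \right)} = -4 + \left(1 + 1\right) L = -4 + 2 L$)
$A = 47 + 46 i \sqrt{14} \approx 47.0 + 172.12 i$
$\frac{1}{c{\left(s{\left(-8,9 \right)},-11 \right)} + A} = \frac{1}{\left(\left(-4 + 2 \cdot 9\right) - 11\right) + \left(47 + 46 i \sqrt{14}\right)} = \frac{1}{\left(\left(-4 + 18\right) - 11\right) + \left(47 + 46 i \sqrt{14}\right)} = \frac{1}{\left(14 - 11\right) + \left(47 + 46 i \sqrt{14}\right)} = \frac{1}{3 + \left(47 + 46 i \sqrt{14}\right)} = \frac{1}{50 + 46 i \sqrt{14}}$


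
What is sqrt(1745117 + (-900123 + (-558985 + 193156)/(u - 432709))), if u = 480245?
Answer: sqrt(119336956065305)/11884 ≈ 919.23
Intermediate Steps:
sqrt(1745117 + (-900123 + (-558985 + 193156)/(u - 432709))) = sqrt(1745117 + (-900123 + (-558985 + 193156)/(480245 - 432709))) = sqrt(1745117 + (-900123 - 365829/47536)) = sqrt(1745117 - 42788612757/47536) = sqrt(40167268955/47536) = sqrt(119336956065305)/11884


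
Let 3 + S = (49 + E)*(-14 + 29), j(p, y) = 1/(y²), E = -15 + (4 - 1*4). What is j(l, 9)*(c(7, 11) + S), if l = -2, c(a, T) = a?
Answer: 514/81 ≈ 6.3457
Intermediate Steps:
E = -15 (E = -15 + (4 - 4) = -15 + 0 = -15)
j(p, y) = y⁻²
S = 507 (S = -3 + (49 - 15)*(-14 + 29) = -3 + 34*15 = -3 + 510 = 507)
j(l, 9)*(c(7, 11) + S) = (7 + 507)/9² = (1/81)*514 = 514/81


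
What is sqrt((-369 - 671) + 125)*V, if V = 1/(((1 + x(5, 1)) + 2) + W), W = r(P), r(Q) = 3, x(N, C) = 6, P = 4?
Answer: I*sqrt(915)/12 ≈ 2.5207*I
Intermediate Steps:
W = 3
V = 1/12 (V = 1/(((1 + 6) + 2) + 3) = 1/((7 + 2) + 3) = 1/(9 + 3) = 1/12 ≈ 0.083333)
sqrt((-369 - 671) + 125)*V = sqrt((-369 - 671) + 125)*(1/12) = sqrt(-1040 + 125)*(1/12) = sqrt(-915)*(1/12) = (I*sqrt(915))*(1/12) = I*sqrt(915)/12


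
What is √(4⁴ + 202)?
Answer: √458 ≈ 21.401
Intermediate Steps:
√(4⁴ + 202) = √(256 + 202) = √458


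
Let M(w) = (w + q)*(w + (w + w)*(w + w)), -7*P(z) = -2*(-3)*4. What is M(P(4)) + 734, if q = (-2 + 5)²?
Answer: 335066/343 ≈ 976.87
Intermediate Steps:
P(z) = -24/7 (P(z) = -(-2*(-3))*4/7 = -6*4/7 = -⅐*24 = -24/7)
q = 9 (q = 3² = 9)
M(w) = (9 + w)*(w + 4*w²) (M(w) = (w + 9)*(w + (w + w)*(w + w)) = (9 + w)*(w + (2*w)*(2*w)) = (9 + w)*(w + 4*w²))
M(P(4)) + 734 = -24*(9 + 4*(-24/7)² + 37*(-24/7))/7 + 734 = -24*(9 + 4*(576/49) - 888/7)/7 + 734 = -24*(9 + 2304/49 - 888/7)/7 + 734 = -24/7*(-3471/49) + 734 = 83304/343 + 734 = 335066/343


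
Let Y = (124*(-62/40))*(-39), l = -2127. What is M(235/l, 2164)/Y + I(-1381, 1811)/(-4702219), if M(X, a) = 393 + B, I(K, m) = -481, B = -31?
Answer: 230514697/4763093673 ≈ 0.048396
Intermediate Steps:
Y = 37479/5 (Y = (124*(-62*1/40))*(-39) = (124*(-31/20))*(-39) = -961/5*(-39) = 37479/5 ≈ 7495.8)
M(X, a) = 362 (M(X, a) = 393 - 31 = 362)
M(235/l, 2164)/Y + I(-1381, 1811)/(-4702219) = 362/(37479/5) - 481/(-4702219) = 362*(5/37479) - 481*(-1/4702219) = 1810/37479 + 13/127087 = 230514697/4763093673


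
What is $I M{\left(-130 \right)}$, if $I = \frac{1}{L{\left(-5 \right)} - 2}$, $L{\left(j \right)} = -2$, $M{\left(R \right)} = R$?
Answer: $\frac{65}{2} \approx 32.5$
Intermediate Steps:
$I = - \frac{1}{4}$ ($I = \frac{1}{-2 - 2} = \frac{1}{-4} = - \frac{1}{4} \approx -0.25$)
$I M{\left(-130 \right)} = \left(- \frac{1}{4}\right) \left(-130\right) = \frac{65}{2}$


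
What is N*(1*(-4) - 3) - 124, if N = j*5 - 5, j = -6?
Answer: 121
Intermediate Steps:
N = -35 (N = -6*5 - 5 = -30 - 5 = -35)
N*(1*(-4) - 3) - 124 = -35*(1*(-4) - 3) - 124 = -35*(-4 - 3) - 124 = -35*(-7) - 124 = 245 - 124 = 121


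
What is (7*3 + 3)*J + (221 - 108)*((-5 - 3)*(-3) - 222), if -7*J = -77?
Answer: -22110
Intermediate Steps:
J = 11 (J = -⅐*(-77) = 11)
(7*3 + 3)*J + (221 - 108)*((-5 - 3)*(-3) - 222) = (7*3 + 3)*11 + (221 - 108)*((-5 - 3)*(-3) - 222) = (21 + 3)*11 + 113*(-8*(-3) - 222) = 24*11 + 113*(24 - 222) = 264 + 113*(-198) = 264 - 22374 = -22110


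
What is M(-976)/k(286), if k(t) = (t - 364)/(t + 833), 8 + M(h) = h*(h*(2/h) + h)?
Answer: -177289884/13 ≈ -1.3638e+7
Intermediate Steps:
M(h) = -8 + h*(2 + h) (M(h) = -8 + h*(h*(2/h) + h) = -8 + h*(2 + h))
k(t) = (-364 + t)/(833 + t)
M(-976)/k(286) = (-8 + (-976)**2 + 2*(-976))/(((-364 + 286)/(833 + 286))) = (-8 + 952576 - 1952)/((-78/1119)) = 950616/(((1/1119)*(-78))) = 950616/(-26/373) = 950616*(-373/26) = -177289884/13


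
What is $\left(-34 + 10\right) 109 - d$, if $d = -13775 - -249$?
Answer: $10910$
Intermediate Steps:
$d = -13526$ ($d = -13775 + 249 = -13526$)
$\left(-34 + 10\right) 109 - d = \left(-34 + 10\right) 109 - -13526 = \left(-24\right) 109 + 13526 = -2616 + 13526 = 10910$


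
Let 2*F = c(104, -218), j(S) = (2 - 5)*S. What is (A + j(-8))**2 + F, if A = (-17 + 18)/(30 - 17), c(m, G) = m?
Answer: 106757/169 ≈ 631.70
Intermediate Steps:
j(S) = -3*S
A = 1/13 ≈ 0.076923
F = 52 (F = (1/2)*104 = 52)
(A + j(-8))**2 + F = (1/13 - 3*(-8))**2 + 52 = (1/13 + 24)**2 + 52 = (313/13)**2 + 52 = 97969/169 + 52 = 106757/169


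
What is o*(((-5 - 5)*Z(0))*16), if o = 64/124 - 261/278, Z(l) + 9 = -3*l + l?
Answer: -2622960/4309 ≈ -608.72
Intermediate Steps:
Z(l) = -9 - 2*l (Z(l) = -9 + (-3*l + l) = -9 - 2*l)
o = -3643/8618 (o = 64*(1/124) - 261*1/278 = 16/31 - 261/278 = -3643/8618 ≈ -0.42272)
o*(((-5 - 5)*Z(0))*16) = -3643*(-5 - 5)*(-9 - 2*0)*16/8618 = -3643*(-10*(-9 + 0))*16/8618 = -3643*(-10*(-9))*16/8618 = -163935*16/4309 = -3643/8618*1440 = -2622960/4309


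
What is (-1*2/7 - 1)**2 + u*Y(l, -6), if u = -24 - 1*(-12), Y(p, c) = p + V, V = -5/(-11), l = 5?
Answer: -34389/539 ≈ -63.802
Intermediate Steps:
V = 5/11 (V = -5*(-1/11) = 5/11 ≈ 0.45455)
Y(p, c) = 5/11 + p (Y(p, c) = p + 5/11 = 5/11 + p)
u = -12 (u = -24 + 12 = -12)
(-1*2/7 - 1)**2 + u*Y(l, -6) = (-1*2/7 - 1)**2 - 12*(5/11 + 5) = (-2*1/7 - 1)**2 - 12*60/11 = (-2/7 - 1)**2 - 720/11 = (-9/7)**2 - 720/11 = 81/49 - 720/11 = -34389/539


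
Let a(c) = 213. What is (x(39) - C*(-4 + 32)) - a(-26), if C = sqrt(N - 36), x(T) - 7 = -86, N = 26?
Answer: -292 - 28*I*sqrt(10) ≈ -292.0 - 88.544*I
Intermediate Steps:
x(T) = -79 (x(T) = 7 - 86 = -79)
C = I*sqrt(10) (C = sqrt(26 - 36) = sqrt(-10) = I*sqrt(10) ≈ 3.1623*I)
(x(39) - C*(-4 + 32)) - a(-26) = (-79 - I*sqrt(10)*(-4 + 32)) - 1*213 = (-79 - I*sqrt(10)*28) - 213 = (-79 - 28*I*sqrt(10)) - 213 = -292 - 28*I*sqrt(10)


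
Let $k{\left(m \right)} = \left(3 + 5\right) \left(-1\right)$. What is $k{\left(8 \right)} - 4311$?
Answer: $-4319$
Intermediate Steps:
$k{\left(m \right)} = -8$ ($k{\left(m \right)} = 8 \left(-1\right) = -8$)
$k{\left(8 \right)} - 4311 = -8 - 4311 = -4319$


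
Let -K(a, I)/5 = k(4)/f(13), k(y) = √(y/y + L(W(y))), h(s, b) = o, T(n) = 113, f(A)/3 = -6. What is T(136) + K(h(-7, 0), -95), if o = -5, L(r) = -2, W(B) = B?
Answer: 113 + 5*I/18 ≈ 113.0 + 0.27778*I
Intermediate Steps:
f(A) = -18 (f(A) = 3*(-6) = -18)
h(s, b) = -5
k(y) = I (k(y) = √(y/y - 2) = √(1 - 2) = √(-1) = I)
K(a, I) = 5*I/18 (K(a, I) = -5*I/(-18) = -5*I*(-1)/18 = -(-5)*I/18 = 5*I/18)
T(136) + K(h(-7, 0), -95) = 113 + 5*I/18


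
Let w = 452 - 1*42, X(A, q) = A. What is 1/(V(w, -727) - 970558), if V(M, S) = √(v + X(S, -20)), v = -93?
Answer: -485279/470991416092 - I*√205/470991416092 ≈ -1.0303e-6 - 3.0399e-11*I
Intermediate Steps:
w = 410 (w = 452 - 42 = 410)
V(M, S) = √(-93 + S)
1/(V(w, -727) - 970558) = 1/(√(-93 - 727) - 970558) = 1/(√(-820) - 970558) = 1/(2*I*√205 - 970558) = 1/(-970558 + 2*I*√205)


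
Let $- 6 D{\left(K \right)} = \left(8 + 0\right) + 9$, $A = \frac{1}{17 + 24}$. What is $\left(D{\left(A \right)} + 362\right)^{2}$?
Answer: $\frac{4644025}{36} \approx 1.29 \cdot 10^{5}$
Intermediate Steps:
$A = \frac{1}{41} \approx 0.02439$
$D{\left(K \right)} = - \frac{17}{6}$ ($D{\left(K \right)} = - \frac{\left(8 + 0\right) + 9}{6} = - \frac{8 + 9}{6} = \left(- \frac{1}{6}\right) 17 = - \frac{17}{6}$)
$\left(D{\left(A \right)} + 362\right)^{2} = \left(- \frac{17}{6} + 362\right)^{2} = \left(\frac{2155}{6}\right)^{2} = \frac{4644025}{36}$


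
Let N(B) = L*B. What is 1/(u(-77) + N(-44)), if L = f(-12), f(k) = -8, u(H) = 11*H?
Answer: -1/495 ≈ -0.0020202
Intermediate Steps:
L = -8
N(B) = -8*B
1/(u(-77) + N(-44)) = 1/(11*(-77) - 8*(-44)) = 1/(-847 + 352) = 1/(-495) = -1/495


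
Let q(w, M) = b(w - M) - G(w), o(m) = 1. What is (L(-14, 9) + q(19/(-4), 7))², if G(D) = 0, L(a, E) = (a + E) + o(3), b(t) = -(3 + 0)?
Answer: 49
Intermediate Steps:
b(t) = -3 (b(t) = -1*3 = -3)
L(a, E) = 1 + E + a (L(a, E) = (a + E) + 1 = (E + a) + 1 = 1 + E + a)
q(w, M) = -3 (q(w, M) = -3 - 1*0 = -3 + 0 = -3)
(L(-14, 9) + q(19/(-4), 7))² = ((1 + 9 - 14) - 3)² = (-4 - 3)² = (-7)² = 49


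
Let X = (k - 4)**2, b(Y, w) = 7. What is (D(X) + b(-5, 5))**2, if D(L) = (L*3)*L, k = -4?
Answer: 151167025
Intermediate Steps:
X = 64 (X = (-4 - 4)**2 = (-8)**2 = 64)
D(L) = 3*L**2 (D(L) = (3*L)*L = 3*L**2)
(D(X) + b(-5, 5))**2 = (3*64**2 + 7)**2 = (3*4096 + 7)**2 = (12288 + 7)**2 = 12295**2 = 151167025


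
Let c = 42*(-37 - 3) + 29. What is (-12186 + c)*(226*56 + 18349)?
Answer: -429016185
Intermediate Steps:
c = -1651 (c = 42*(-40) + 29 = -1680 + 29 = -1651)
(-12186 + c)*(226*56 + 18349) = (-12186 - 1651)*(226*56 + 18349) = -13837*(12656 + 18349) = -13837*31005 = -429016185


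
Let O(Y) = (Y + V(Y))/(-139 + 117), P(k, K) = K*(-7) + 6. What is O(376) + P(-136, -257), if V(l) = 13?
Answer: 39321/22 ≈ 1787.3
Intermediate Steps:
P(k, K) = 6 - 7*K (P(k, K) = -7*K + 6 = 6 - 7*K)
O(Y) = -13/22 - Y/22 (O(Y) = (Y + 13)/(-139 + 117) = (13 + Y)/(-22) = (13 + Y)*(-1/22) = -13/22 - Y/22)
O(376) + P(-136, -257) = (-13/22 - 1/22*376) + (6 - 7*(-257)) = (-13/22 - 188/11) + (6 + 1799) = -389/22 + 1805 = 39321/22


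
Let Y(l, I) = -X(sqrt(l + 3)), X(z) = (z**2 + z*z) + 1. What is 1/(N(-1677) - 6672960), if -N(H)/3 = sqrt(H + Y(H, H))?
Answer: -74144/494759946073 + sqrt(1670)/14842798382190 ≈ -1.4986e-7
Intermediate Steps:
X(z) = 1 + 2*z**2 (X(z) = (z**2 + z**2) + 1 = 2*z**2 + 1 = 1 + 2*z**2)
Y(l, I) = -7 - 2*l (Y(l, I) = -(1 + 2*(sqrt(l + 3))**2) = -(1 + 2*(sqrt(3 + l))**2) = -(1 + 2*(3 + l)) = -(1 + (6 + 2*l)) = -(7 + 2*l) = -7 - 2*l)
N(H) = -3*sqrt(-7 - H) (N(H) = -3*sqrt(H + (-7 - 2*H)) = -3*sqrt(-7 - H))
1/(N(-1677) - 6672960) = 1/(-3*sqrt(-7 - 1*(-1677)) - 6672960) = 1/(-3*sqrt(-7 + 1677) - 6672960) = 1/(-3*sqrt(1670) - 6672960) = 1/(-6672960 - 3*sqrt(1670))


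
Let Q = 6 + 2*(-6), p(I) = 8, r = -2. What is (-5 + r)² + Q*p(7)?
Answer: 1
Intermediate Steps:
Q = -6 (Q = 6 - 12 = -6)
(-5 + r)² + Q*p(7) = (-5 - 2)² - 6*8 = (-7)² - 48 = 49 - 48 = 1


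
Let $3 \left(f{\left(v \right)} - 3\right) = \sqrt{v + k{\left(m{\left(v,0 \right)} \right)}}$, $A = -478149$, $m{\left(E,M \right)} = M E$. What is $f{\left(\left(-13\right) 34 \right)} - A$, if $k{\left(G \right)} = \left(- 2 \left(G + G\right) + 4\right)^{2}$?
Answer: $478152 + \frac{i \sqrt{426}}{3} \approx 4.7815 \cdot 10^{5} + 6.8799 i$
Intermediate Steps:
$m{\left(E,M \right)} = E M$
$k{\left(G \right)} = \left(4 - 4 G\right)^{2}$ ($k{\left(G \right)} = \left(- 2 \cdot 2 G + 4\right)^{2} = \left(- 4 G + 4\right)^{2} = \left(4 - 4 G\right)^{2}$)
$f{\left(v \right)} = 3 + \frac{\sqrt{16 + v}}{3}$ ($f{\left(v \right)} = 3 + \frac{\sqrt{v + 16 \left(-1 + v 0\right)^{2}}}{3} = 3 + \frac{\sqrt{v + 16 \left(-1 + 0\right)^{2}}}{3} = 3 + \frac{\sqrt{v + 16 \left(-1\right)^{2}}}{3} = 3 + \frac{\sqrt{v + 16 \cdot 1}}{3} = 3 + \frac{\sqrt{v + 16}}{3} = 3 + \frac{\sqrt{16 + v}}{3}$)
$f{\left(\left(-13\right) 34 \right)} - A = \left(3 + \frac{\sqrt{16 - 442}}{3}\right) - -478149 = \left(3 + \frac{\sqrt{16 - 442}}{3}\right) + 478149 = \left(3 + \frac{\sqrt{-426}}{3}\right) + 478149 = \left(3 + \frac{i \sqrt{426}}{3}\right) + 478149 = 478152 + \frac{i \sqrt{426}}{3}$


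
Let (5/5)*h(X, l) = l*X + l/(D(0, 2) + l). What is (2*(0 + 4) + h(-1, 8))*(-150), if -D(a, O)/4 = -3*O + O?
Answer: -50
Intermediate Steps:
D(a, O) = 8*O (D(a, O) = -4*(-3*O + O) = -(-8)*O = 8*O)
h(X, l) = X*l + l/(16 + l) (h(X, l) = l*X + l/(8*2 + l) = X*l + l/(16 + l))
(2*(0 + 4) + h(-1, 8))*(-150) = (2*(0 + 4) + 8*(1 + 16*(-1) - 1*8)/(16 + 8))*(-150) = (2*4 + 8*(1 - 16 - 8)/24)*(-150) = (8 + 8*(1/24)*(-23))*(-150) = (8 - 23/3)*(-150) = (⅓)*(-150) = -50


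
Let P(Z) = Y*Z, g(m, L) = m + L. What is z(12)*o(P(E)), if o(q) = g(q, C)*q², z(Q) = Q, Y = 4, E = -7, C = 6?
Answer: -206976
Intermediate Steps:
g(m, L) = L + m
P(Z) = 4*Z
o(q) = q²*(6 + q) (o(q) = (6 + q)*q² = q²*(6 + q))
z(12)*o(P(E)) = 12*((4*(-7))²*(6 + 4*(-7))) = 12*((-28)²*(6 - 28)) = 12*(784*(-22)) = 12*(-17248) = -206976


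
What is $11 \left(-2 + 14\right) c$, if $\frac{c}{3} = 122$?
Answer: $48312$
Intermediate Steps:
$c = 366$ ($c = 3 \cdot 122 = 366$)
$11 \left(-2 + 14\right) c = 11 \left(-2 + 14\right) 366 = 11 \cdot 12 \cdot 366 = 132 \cdot 366 = 48312$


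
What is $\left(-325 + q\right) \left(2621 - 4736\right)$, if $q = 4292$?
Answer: $-8390205$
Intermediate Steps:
$\left(-325 + q\right) \left(2621 - 4736\right) = \left(-325 + 4292\right) \left(2621 - 4736\right) = 3967 \left(-2115\right) = -8390205$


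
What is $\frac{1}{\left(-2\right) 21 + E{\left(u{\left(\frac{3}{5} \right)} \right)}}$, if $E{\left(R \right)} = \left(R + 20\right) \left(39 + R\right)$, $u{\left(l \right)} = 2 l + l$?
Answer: $\frac{25}{21186} \approx 0.00118$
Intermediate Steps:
$u{\left(l \right)} = 3 l$
$E{\left(R \right)} = \left(20 + R\right) \left(39 + R\right)$
$\frac{1}{\left(-2\right) 21 + E{\left(u{\left(\frac{3}{5} \right)} \right)}} = \frac{1}{\left(-2\right) 21 + \left(780 + \left(3 \cdot \frac{3}{5}\right)^{2} + 59 \cdot 3 \cdot \frac{3}{5}\right)} = \frac{1}{-42 + \left(780 + \left(3 \cdot 3 \cdot \frac{1}{5}\right)^{2} + 59 \cdot 3 \cdot 3 \cdot \frac{1}{5}\right)} = \frac{1}{-42 + \left(780 + \left(3 \cdot \frac{3}{5}\right)^{2} + 59 \cdot 3 \cdot \frac{3}{5}\right)} = \frac{1}{-42 + \left(780 + \left(\frac{9}{5}\right)^{2} + 59 \cdot \frac{9}{5}\right)} = \frac{1}{-42 + \left(780 + \frac{81}{25} + \frac{531}{5}\right)} = \frac{1}{-42 + \frac{22236}{25}} = \frac{1}{\frac{21186}{25}} = \frac{25}{21186}$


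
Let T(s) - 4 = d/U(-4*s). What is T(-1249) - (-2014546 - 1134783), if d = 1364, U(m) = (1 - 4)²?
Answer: 28345361/9 ≈ 3.1495e+6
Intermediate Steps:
U(m) = 9 (U(m) = (-3)² = 9)
T(s) = 1400/9 (T(s) = 4 + 1364/9 = 1400/9)
T(-1249) - (-2014546 - 1134783) = 1400/9 - (-2014546 - 1134783) = 1400/9 - 1*(-3149329) = 1400/9 + 3149329 = 28345361/9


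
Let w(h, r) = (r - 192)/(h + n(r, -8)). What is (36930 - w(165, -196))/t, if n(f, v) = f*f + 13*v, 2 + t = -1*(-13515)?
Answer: 1420955998/519939701 ≈ 2.7329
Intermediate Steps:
t = 13513 (t = -2 - 1*(-13515) = -2 + 13515 = 13513)
n(f, v) = f² + 13*v
w(h, r) = (-192 + r)/(-104 + h + r²) (w(h, r) = (r - 192)/(h + (r² + 13*(-8))) = (-192 + r)/(h + (r² - 104)) = (-192 + r)/(h + (-104 + r²)) = (-192 + r)/(-104 + h + r²))
(36930 - w(165, -196))/t = (36930 - (-192 - 196)/(-104 + 165 + (-196)²))/13513 = (36930 - (-388)/(-104 + 165 + 38416))*(1/13513) = (36930 - (-388)/38477)*(1/13513) = (36930 - 1*(-388/38477))*(1/13513) = (36930 + 388/38477)*(1/13513) = (1420955998/38477)*(1/13513) = 1420955998/519939701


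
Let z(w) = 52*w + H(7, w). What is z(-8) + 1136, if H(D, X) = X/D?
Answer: 5032/7 ≈ 718.86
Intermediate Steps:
z(w) = 365*w/7 (z(w) = 52*w + w/7 = 365*w/7)
z(-8) + 1136 = (365/7)*(-8) + 1136 = -2920/7 + 1136 = 5032/7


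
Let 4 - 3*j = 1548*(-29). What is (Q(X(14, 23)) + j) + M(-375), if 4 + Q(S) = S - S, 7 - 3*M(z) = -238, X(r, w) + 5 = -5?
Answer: 15043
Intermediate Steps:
X(r, w) = -10 (X(r, w) = -5 - 5 = -10)
M(z) = 245/3 (M(z) = 7/3 - 1/3*(-238) = 7/3 + 238/3 = 245/3)
Q(S) = -4 (Q(S) = -4 + (S - S) = -4 + 0 = -4)
j = 44896/3 (j = 4/3 - 516*(-29) = 4/3 - 1/3*(-44892) = 4/3 + 14964 = 44896/3 ≈ 14965.)
(Q(X(14, 23)) + j) + M(-375) = (-4 + 44896/3) + 245/3 = 44884/3 + 245/3 = 15043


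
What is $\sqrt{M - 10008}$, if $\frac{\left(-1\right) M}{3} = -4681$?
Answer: $\sqrt{4035} \approx 63.522$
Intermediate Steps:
$M = 14043$ ($M = \left(-3\right) \left(-4681\right) = 14043$)
$\sqrt{M - 10008} = \sqrt{14043 - 10008} = \sqrt{4035}$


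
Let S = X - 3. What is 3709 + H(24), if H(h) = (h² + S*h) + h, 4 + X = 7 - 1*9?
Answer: 4093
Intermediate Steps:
X = -6 (X = -4 + (7 - 1*9) = -4 + (7 - 9) = -4 - 2 = -6)
S = -9 (S = -6 - 3 = -9)
H(h) = h² - 8*h (H(h) = (h² - 9*h) + h = h² - 8*h)
3709 + H(24) = 3709 + 24*(-8 + 24) = 3709 + 24*16 = 3709 + 384 = 4093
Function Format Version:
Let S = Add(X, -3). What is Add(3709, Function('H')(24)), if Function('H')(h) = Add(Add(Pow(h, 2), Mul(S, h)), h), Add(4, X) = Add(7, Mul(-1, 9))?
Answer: 4093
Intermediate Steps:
X = -6 (X = Add(-4, Add(7, Mul(-1, 9))) = Add(-4, Add(7, -9)) = Add(-4, -2) = -6)
S = -9 (S = Add(-6, -3) = -9)
Function('H')(h) = Add(Pow(h, 2), Mul(-8, h)) (Function('H')(h) = Add(Add(Pow(h, 2), Mul(-9, h)), h) = Add(Pow(h, 2), Mul(-8, h)))
Add(3709, Function('H')(24)) = Add(3709, Mul(24, Add(-8, 24))) = Add(3709, Mul(24, 16)) = Add(3709, 384) = 4093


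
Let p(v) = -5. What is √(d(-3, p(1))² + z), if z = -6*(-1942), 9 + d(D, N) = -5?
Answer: 2*√2962 ≈ 108.85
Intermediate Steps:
d(D, N) = -14 (d(D, N) = -9 - 5 = -14)
z = 11652
√(d(-3, p(1))² + z) = √((-14)² + 11652) = √(196 + 11652) = √11848 = 2*√2962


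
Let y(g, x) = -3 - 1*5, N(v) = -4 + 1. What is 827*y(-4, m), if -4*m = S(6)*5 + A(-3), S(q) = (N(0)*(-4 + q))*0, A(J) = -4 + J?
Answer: -6616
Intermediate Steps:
N(v) = -3
S(q) = 0 (S(q) = -3*(-4 + q)*0 = (12 - 3*q)*0 = 0)
m = 7/4 (m = -(0*5 + (-4 - 3))/4 = -(0 - 7)/4 = -1/4*(-7) = 7/4 ≈ 1.7500)
y(g, x) = -8 (y(g, x) = -3 - 5 = -8)
827*y(-4, m) = 827*(-8) = -6616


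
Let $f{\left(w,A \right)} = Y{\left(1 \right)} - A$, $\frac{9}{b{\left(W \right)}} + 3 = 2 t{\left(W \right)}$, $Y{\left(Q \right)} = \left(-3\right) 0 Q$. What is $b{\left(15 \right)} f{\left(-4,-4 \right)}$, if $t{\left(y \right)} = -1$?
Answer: $- \frac{36}{5} \approx -7.2$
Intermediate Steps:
$Y{\left(Q \right)} = 0$ ($Y{\left(Q \right)} = 0 Q = 0$)
$b{\left(W \right)} = - \frac{9}{5}$ ($b{\left(W \right)} = \frac{9}{-3 + 2 \left(-1\right)} = \frac{9}{-3 - 2} = \frac{9}{-5} = 9 \left(- \frac{1}{5}\right) = - \frac{9}{5}$)
$f{\left(w,A \right)} = - A$ ($f{\left(w,A \right)} = 0 - A = - A$)
$b{\left(15 \right)} f{\left(-4,-4 \right)} = - \frac{9 \left(\left(-1\right) \left(-4\right)\right)}{5} = \left(- \frac{9}{5}\right) 4 = - \frac{36}{5}$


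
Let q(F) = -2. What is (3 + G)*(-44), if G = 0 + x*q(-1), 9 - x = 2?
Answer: 484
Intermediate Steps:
x = 7 (x = 9 - 1*2 = 9 - 2 = 7)
G = -14 (G = 0 + 7*(-2) = 0 - 14 = -14)
(3 + G)*(-44) = (3 - 14)*(-44) = -11*(-44) = 484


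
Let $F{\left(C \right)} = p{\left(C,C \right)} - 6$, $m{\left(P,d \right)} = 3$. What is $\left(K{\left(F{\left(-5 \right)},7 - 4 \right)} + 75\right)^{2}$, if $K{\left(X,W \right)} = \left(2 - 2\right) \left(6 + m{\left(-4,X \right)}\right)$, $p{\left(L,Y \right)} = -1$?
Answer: $5625$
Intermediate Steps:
$F{\left(C \right)} = -7$ ($F{\left(C \right)} = -1 - 6 = -7$)
$K{\left(X,W \right)} = 0$ ($K{\left(X,W \right)} = \left(2 - 2\right) \left(6 + 3\right) = 0 \cdot 9 = 0$)
$\left(K{\left(F{\left(-5 \right)},7 - 4 \right)} + 75\right)^{2} = \left(0 + 75\right)^{2} = 75^{2} = 5625$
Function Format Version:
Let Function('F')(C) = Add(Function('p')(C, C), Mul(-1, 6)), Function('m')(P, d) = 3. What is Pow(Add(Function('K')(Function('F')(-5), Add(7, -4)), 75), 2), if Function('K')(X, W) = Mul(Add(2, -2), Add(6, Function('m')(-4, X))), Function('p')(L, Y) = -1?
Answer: 5625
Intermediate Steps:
Function('F')(C) = -7 (Function('F')(C) = Add(-1, Mul(-1, 6)) = Add(-1, -6) = -7)
Function('K')(X, W) = 0 (Function('K')(X, W) = Mul(Add(2, -2), Add(6, 3)) = Mul(0, 9) = 0)
Pow(Add(Function('K')(Function('F')(-5), Add(7, -4)), 75), 2) = Pow(Add(0, 75), 2) = Pow(75, 2) = 5625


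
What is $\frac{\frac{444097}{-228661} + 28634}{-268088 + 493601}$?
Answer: $\frac{6547034977}{51566028093} \approx 0.12696$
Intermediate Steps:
$\frac{\frac{444097}{-228661} + 28634}{-268088 + 493601} = \frac{444097 \left(- \frac{1}{228661}\right) + 28634}{225513} = \left(- \frac{444097}{228661} + 28634\right) \frac{1}{225513} = \frac{6547034977}{228661} \cdot \frac{1}{225513} = \frac{6547034977}{51566028093}$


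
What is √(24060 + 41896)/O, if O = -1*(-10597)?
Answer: 2*√16489/10597 ≈ 0.024235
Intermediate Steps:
O = 10597
√(24060 + 41896)/O = √(24060 + 41896)/10597 = √65956*(1/10597) = (2*√16489)*(1/10597) = 2*√16489/10597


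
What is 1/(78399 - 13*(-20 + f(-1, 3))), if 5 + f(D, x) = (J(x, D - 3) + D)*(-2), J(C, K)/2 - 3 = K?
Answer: 1/78646 ≈ 1.2715e-5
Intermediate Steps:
J(C, K) = 6 + 2*K
f(D, x) = -5 - 6*D (f(D, x) = -5 + ((6 + 2*(D - 3)) + D)*(-2) = -5 + ((6 + 2*(-3 + D)) + D)*(-2) = -5 + ((6 + (-6 + 2*D)) + D)*(-2) = -5 + (2*D + D)*(-2) = -5 + (3*D)*(-2) = -5 - 6*D)
1/(78399 - 13*(-20 + f(-1, 3))) = 1/(78399 - 13*(-20 + (-5 - 6*(-1)))) = 1/(78399 - 13*(-20 + (-5 + 6))) = 1/(78399 - 13*(-20 + 1)) = 1/(78399 - 13*(-19)) = 1/(78399 + 247) = 1/78646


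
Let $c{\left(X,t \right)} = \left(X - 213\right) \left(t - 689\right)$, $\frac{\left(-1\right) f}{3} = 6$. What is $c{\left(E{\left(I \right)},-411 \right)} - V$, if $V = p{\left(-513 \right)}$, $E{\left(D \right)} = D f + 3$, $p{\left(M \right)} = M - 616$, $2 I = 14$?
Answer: $370729$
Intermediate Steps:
$I = 7$ ($I = \frac{1}{2} \cdot 14 = 7$)
$f = -18$ ($f = \left(-3\right) 6 = -18$)
$p{\left(M \right)} = -616 + M$
$E{\left(D \right)} = 3 - 18 D$ ($E{\left(D \right)} = D \left(-18\right) + 3 = - 18 D + 3 = 3 - 18 D$)
$V = -1129$ ($V = -616 - 513 = -1129$)
$c{\left(X,t \right)} = \left(-689 + t\right) \left(-213 + X\right)$ ($c{\left(X,t \right)} = \left(-213 + X\right) \left(-689 + t\right) = \left(-689 + t\right) \left(-213 + X\right)$)
$c{\left(E{\left(I \right)},-411 \right)} - V = \left(146757 - 689 \left(3 - 126\right) - -87543 + \left(3 - 126\right) \left(-411\right)\right) - -1129 = \left(146757 - 689 \left(3 - 126\right) + 87543 + \left(3 - 126\right) \left(-411\right)\right) + 1129 = \left(146757 - -84747 + 87543 - -50553\right) + 1129 = \left(146757 + 84747 + 87543 + 50553\right) + 1129 = 369600 + 1129 = 370729$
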